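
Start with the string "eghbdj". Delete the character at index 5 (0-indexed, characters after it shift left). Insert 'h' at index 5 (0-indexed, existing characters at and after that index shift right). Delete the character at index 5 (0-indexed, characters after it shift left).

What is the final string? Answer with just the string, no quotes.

Applying each edit step by step:
Start: "eghbdj"
Op 1 (delete idx 5 = 'j'): "eghbdj" -> "eghbd"
Op 2 (insert 'h' at idx 5): "eghbd" -> "eghbdh"
Op 3 (delete idx 5 = 'h'): "eghbdh" -> "eghbd"

Answer: eghbd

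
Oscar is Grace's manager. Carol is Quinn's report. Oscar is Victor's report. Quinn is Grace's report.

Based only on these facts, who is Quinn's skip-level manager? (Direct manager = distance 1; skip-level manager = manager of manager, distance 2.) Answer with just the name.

Answer: Oscar

Derivation:
Reconstructing the manager chain from the given facts:
  Victor -> Oscar -> Grace -> Quinn -> Carol
(each arrow means 'manager of the next')
Positions in the chain (0 = top):
  position of Victor: 0
  position of Oscar: 1
  position of Grace: 2
  position of Quinn: 3
  position of Carol: 4

Quinn is at position 3; the skip-level manager is 2 steps up the chain, i.e. position 1: Oscar.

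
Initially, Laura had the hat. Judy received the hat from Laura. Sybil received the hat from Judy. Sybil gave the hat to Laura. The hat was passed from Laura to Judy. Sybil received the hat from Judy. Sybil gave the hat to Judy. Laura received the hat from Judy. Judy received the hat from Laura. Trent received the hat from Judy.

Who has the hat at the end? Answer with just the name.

Tracking the hat through each event:
Start: Laura has the hat.
After event 1: Judy has the hat.
After event 2: Sybil has the hat.
After event 3: Laura has the hat.
After event 4: Judy has the hat.
After event 5: Sybil has the hat.
After event 6: Judy has the hat.
After event 7: Laura has the hat.
After event 8: Judy has the hat.
After event 9: Trent has the hat.

Answer: Trent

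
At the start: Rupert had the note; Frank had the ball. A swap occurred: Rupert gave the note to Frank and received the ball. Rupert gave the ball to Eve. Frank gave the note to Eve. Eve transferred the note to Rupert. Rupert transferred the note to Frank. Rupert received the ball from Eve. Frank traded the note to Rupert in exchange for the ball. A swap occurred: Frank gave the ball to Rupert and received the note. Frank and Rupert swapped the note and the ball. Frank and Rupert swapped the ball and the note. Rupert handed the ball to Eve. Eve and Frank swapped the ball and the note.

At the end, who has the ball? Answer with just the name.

Answer: Frank

Derivation:
Tracking all object holders:
Start: note:Rupert, ball:Frank
Event 1 (swap note<->ball: now note:Frank, ball:Rupert). State: note:Frank, ball:Rupert
Event 2 (give ball: Rupert -> Eve). State: note:Frank, ball:Eve
Event 3 (give note: Frank -> Eve). State: note:Eve, ball:Eve
Event 4 (give note: Eve -> Rupert). State: note:Rupert, ball:Eve
Event 5 (give note: Rupert -> Frank). State: note:Frank, ball:Eve
Event 6 (give ball: Eve -> Rupert). State: note:Frank, ball:Rupert
Event 7 (swap note<->ball: now note:Rupert, ball:Frank). State: note:Rupert, ball:Frank
Event 8 (swap ball<->note: now ball:Rupert, note:Frank). State: note:Frank, ball:Rupert
Event 9 (swap note<->ball: now note:Rupert, ball:Frank). State: note:Rupert, ball:Frank
Event 10 (swap ball<->note: now ball:Rupert, note:Frank). State: note:Frank, ball:Rupert
Event 11 (give ball: Rupert -> Eve). State: note:Frank, ball:Eve
Event 12 (swap ball<->note: now ball:Frank, note:Eve). State: note:Eve, ball:Frank

Final state: note:Eve, ball:Frank
The ball is held by Frank.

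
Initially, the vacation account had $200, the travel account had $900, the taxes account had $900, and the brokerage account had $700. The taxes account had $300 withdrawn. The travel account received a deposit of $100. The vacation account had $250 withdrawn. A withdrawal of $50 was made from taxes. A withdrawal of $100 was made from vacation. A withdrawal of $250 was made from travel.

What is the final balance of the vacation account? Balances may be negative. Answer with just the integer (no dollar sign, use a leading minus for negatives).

Tracking account balances step by step:
Start: vacation=200, travel=900, taxes=900, brokerage=700
Event 1 (withdraw 300 from taxes): taxes: 900 - 300 = 600. Balances: vacation=200, travel=900, taxes=600, brokerage=700
Event 2 (deposit 100 to travel): travel: 900 + 100 = 1000. Balances: vacation=200, travel=1000, taxes=600, brokerage=700
Event 3 (withdraw 250 from vacation): vacation: 200 - 250 = -50. Balances: vacation=-50, travel=1000, taxes=600, brokerage=700
Event 4 (withdraw 50 from taxes): taxes: 600 - 50 = 550. Balances: vacation=-50, travel=1000, taxes=550, brokerage=700
Event 5 (withdraw 100 from vacation): vacation: -50 - 100 = -150. Balances: vacation=-150, travel=1000, taxes=550, brokerage=700
Event 6 (withdraw 250 from travel): travel: 1000 - 250 = 750. Balances: vacation=-150, travel=750, taxes=550, brokerage=700

Final balance of vacation: -150

Answer: -150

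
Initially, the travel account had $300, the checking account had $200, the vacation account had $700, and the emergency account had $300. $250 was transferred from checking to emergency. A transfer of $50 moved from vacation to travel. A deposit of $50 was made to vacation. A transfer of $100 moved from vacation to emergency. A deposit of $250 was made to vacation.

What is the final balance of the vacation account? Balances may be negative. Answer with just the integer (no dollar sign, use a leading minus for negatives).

Tracking account balances step by step:
Start: travel=300, checking=200, vacation=700, emergency=300
Event 1 (transfer 250 checking -> emergency): checking: 200 - 250 = -50, emergency: 300 + 250 = 550. Balances: travel=300, checking=-50, vacation=700, emergency=550
Event 2 (transfer 50 vacation -> travel): vacation: 700 - 50 = 650, travel: 300 + 50 = 350. Balances: travel=350, checking=-50, vacation=650, emergency=550
Event 3 (deposit 50 to vacation): vacation: 650 + 50 = 700. Balances: travel=350, checking=-50, vacation=700, emergency=550
Event 4 (transfer 100 vacation -> emergency): vacation: 700 - 100 = 600, emergency: 550 + 100 = 650. Balances: travel=350, checking=-50, vacation=600, emergency=650
Event 5 (deposit 250 to vacation): vacation: 600 + 250 = 850. Balances: travel=350, checking=-50, vacation=850, emergency=650

Final balance of vacation: 850

Answer: 850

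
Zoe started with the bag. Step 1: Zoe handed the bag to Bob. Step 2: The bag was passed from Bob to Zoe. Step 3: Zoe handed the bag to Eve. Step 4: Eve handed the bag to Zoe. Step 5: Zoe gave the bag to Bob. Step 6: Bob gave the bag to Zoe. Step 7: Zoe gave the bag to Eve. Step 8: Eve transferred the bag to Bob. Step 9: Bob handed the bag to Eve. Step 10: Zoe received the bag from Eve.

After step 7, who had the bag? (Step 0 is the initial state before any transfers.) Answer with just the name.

Tracking the bag holder through step 7:
After step 0 (start): Zoe
After step 1: Bob
After step 2: Zoe
After step 3: Eve
After step 4: Zoe
After step 5: Bob
After step 6: Zoe
After step 7: Eve

At step 7, the holder is Eve.

Answer: Eve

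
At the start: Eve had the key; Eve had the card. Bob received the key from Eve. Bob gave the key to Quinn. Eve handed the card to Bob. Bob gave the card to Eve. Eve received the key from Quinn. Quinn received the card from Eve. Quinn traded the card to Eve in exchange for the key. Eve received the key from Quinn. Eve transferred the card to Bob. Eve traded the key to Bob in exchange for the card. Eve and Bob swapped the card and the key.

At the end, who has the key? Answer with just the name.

Answer: Eve

Derivation:
Tracking all object holders:
Start: key:Eve, card:Eve
Event 1 (give key: Eve -> Bob). State: key:Bob, card:Eve
Event 2 (give key: Bob -> Quinn). State: key:Quinn, card:Eve
Event 3 (give card: Eve -> Bob). State: key:Quinn, card:Bob
Event 4 (give card: Bob -> Eve). State: key:Quinn, card:Eve
Event 5 (give key: Quinn -> Eve). State: key:Eve, card:Eve
Event 6 (give card: Eve -> Quinn). State: key:Eve, card:Quinn
Event 7 (swap card<->key: now card:Eve, key:Quinn). State: key:Quinn, card:Eve
Event 8 (give key: Quinn -> Eve). State: key:Eve, card:Eve
Event 9 (give card: Eve -> Bob). State: key:Eve, card:Bob
Event 10 (swap key<->card: now key:Bob, card:Eve). State: key:Bob, card:Eve
Event 11 (swap card<->key: now card:Bob, key:Eve). State: key:Eve, card:Bob

Final state: key:Eve, card:Bob
The key is held by Eve.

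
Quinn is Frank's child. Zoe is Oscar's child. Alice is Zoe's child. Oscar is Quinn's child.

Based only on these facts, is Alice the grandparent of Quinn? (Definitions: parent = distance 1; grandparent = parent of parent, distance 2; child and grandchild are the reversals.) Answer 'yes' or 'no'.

Answer: no

Derivation:
Reconstructing the parent chain from the given facts:
  Frank -> Quinn -> Oscar -> Zoe -> Alice
(each arrow means 'parent of the next')
Positions in the chain (0 = top):
  position of Frank: 0
  position of Quinn: 1
  position of Oscar: 2
  position of Zoe: 3
  position of Alice: 4

Alice is at position 4, Quinn is at position 1; signed distance (j - i) = -3.
'grandparent' requires j - i = 2. Actual distance is -3, so the relation does NOT hold.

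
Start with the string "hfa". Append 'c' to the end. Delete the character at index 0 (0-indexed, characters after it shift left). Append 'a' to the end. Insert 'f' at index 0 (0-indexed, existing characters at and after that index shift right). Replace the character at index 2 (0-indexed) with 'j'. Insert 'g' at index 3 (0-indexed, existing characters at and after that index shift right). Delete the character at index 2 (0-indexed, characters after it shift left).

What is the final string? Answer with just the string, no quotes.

Applying each edit step by step:
Start: "hfa"
Op 1 (append 'c'): "hfa" -> "hfac"
Op 2 (delete idx 0 = 'h'): "hfac" -> "fac"
Op 3 (append 'a'): "fac" -> "faca"
Op 4 (insert 'f' at idx 0): "faca" -> "ffaca"
Op 5 (replace idx 2: 'a' -> 'j'): "ffaca" -> "ffjca"
Op 6 (insert 'g' at idx 3): "ffjca" -> "ffjgca"
Op 7 (delete idx 2 = 'j'): "ffjgca" -> "ffgca"

Answer: ffgca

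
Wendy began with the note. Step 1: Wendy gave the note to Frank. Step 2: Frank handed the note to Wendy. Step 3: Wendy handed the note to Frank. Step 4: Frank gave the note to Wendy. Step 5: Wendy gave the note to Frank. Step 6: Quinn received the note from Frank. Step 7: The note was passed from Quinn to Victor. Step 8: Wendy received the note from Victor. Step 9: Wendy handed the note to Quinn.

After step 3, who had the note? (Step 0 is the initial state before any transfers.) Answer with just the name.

Tracking the note holder through step 3:
After step 0 (start): Wendy
After step 1: Frank
After step 2: Wendy
After step 3: Frank

At step 3, the holder is Frank.

Answer: Frank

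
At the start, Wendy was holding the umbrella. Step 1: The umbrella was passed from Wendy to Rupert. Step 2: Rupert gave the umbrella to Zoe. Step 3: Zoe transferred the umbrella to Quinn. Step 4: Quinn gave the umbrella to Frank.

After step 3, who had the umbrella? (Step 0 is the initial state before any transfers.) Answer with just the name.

Answer: Quinn

Derivation:
Tracking the umbrella holder through step 3:
After step 0 (start): Wendy
After step 1: Rupert
After step 2: Zoe
After step 3: Quinn

At step 3, the holder is Quinn.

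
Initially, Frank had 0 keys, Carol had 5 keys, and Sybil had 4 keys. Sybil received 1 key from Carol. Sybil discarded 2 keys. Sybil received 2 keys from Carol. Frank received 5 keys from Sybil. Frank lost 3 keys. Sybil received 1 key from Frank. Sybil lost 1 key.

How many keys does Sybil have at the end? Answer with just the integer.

Answer: 0

Derivation:
Tracking counts step by step:
Start: Frank=0, Carol=5, Sybil=4
Event 1 (Carol -> Sybil, 1): Carol: 5 -> 4, Sybil: 4 -> 5. State: Frank=0, Carol=4, Sybil=5
Event 2 (Sybil -2): Sybil: 5 -> 3. State: Frank=0, Carol=4, Sybil=3
Event 3 (Carol -> Sybil, 2): Carol: 4 -> 2, Sybil: 3 -> 5. State: Frank=0, Carol=2, Sybil=5
Event 4 (Sybil -> Frank, 5): Sybil: 5 -> 0, Frank: 0 -> 5. State: Frank=5, Carol=2, Sybil=0
Event 5 (Frank -3): Frank: 5 -> 2. State: Frank=2, Carol=2, Sybil=0
Event 6 (Frank -> Sybil, 1): Frank: 2 -> 1, Sybil: 0 -> 1. State: Frank=1, Carol=2, Sybil=1
Event 7 (Sybil -1): Sybil: 1 -> 0. State: Frank=1, Carol=2, Sybil=0

Sybil's final count: 0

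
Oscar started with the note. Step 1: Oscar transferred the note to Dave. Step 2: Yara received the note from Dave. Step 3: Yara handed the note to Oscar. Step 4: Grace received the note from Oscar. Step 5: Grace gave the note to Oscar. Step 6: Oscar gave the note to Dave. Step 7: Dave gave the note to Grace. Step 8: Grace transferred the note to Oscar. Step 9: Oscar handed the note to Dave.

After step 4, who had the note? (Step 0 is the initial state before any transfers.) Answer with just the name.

Tracking the note holder through step 4:
After step 0 (start): Oscar
After step 1: Dave
After step 2: Yara
After step 3: Oscar
After step 4: Grace

At step 4, the holder is Grace.

Answer: Grace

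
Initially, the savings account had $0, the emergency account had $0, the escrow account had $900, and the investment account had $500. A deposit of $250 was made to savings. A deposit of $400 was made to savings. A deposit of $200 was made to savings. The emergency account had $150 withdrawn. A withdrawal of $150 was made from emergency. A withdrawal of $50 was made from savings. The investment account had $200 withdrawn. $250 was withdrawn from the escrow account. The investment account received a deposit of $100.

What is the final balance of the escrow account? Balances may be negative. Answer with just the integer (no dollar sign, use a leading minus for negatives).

Tracking account balances step by step:
Start: savings=0, emergency=0, escrow=900, investment=500
Event 1 (deposit 250 to savings): savings: 0 + 250 = 250. Balances: savings=250, emergency=0, escrow=900, investment=500
Event 2 (deposit 400 to savings): savings: 250 + 400 = 650. Balances: savings=650, emergency=0, escrow=900, investment=500
Event 3 (deposit 200 to savings): savings: 650 + 200 = 850. Balances: savings=850, emergency=0, escrow=900, investment=500
Event 4 (withdraw 150 from emergency): emergency: 0 - 150 = -150. Balances: savings=850, emergency=-150, escrow=900, investment=500
Event 5 (withdraw 150 from emergency): emergency: -150 - 150 = -300. Balances: savings=850, emergency=-300, escrow=900, investment=500
Event 6 (withdraw 50 from savings): savings: 850 - 50 = 800. Balances: savings=800, emergency=-300, escrow=900, investment=500
Event 7 (withdraw 200 from investment): investment: 500 - 200 = 300. Balances: savings=800, emergency=-300, escrow=900, investment=300
Event 8 (withdraw 250 from escrow): escrow: 900 - 250 = 650. Balances: savings=800, emergency=-300, escrow=650, investment=300
Event 9 (deposit 100 to investment): investment: 300 + 100 = 400. Balances: savings=800, emergency=-300, escrow=650, investment=400

Final balance of escrow: 650

Answer: 650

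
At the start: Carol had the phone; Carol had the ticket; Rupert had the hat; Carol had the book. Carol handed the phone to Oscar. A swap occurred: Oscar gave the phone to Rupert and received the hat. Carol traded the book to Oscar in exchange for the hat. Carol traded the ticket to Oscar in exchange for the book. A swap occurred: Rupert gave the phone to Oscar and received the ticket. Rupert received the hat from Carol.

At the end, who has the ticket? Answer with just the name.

Tracking all object holders:
Start: phone:Carol, ticket:Carol, hat:Rupert, book:Carol
Event 1 (give phone: Carol -> Oscar). State: phone:Oscar, ticket:Carol, hat:Rupert, book:Carol
Event 2 (swap phone<->hat: now phone:Rupert, hat:Oscar). State: phone:Rupert, ticket:Carol, hat:Oscar, book:Carol
Event 3 (swap book<->hat: now book:Oscar, hat:Carol). State: phone:Rupert, ticket:Carol, hat:Carol, book:Oscar
Event 4 (swap ticket<->book: now ticket:Oscar, book:Carol). State: phone:Rupert, ticket:Oscar, hat:Carol, book:Carol
Event 5 (swap phone<->ticket: now phone:Oscar, ticket:Rupert). State: phone:Oscar, ticket:Rupert, hat:Carol, book:Carol
Event 6 (give hat: Carol -> Rupert). State: phone:Oscar, ticket:Rupert, hat:Rupert, book:Carol

Final state: phone:Oscar, ticket:Rupert, hat:Rupert, book:Carol
The ticket is held by Rupert.

Answer: Rupert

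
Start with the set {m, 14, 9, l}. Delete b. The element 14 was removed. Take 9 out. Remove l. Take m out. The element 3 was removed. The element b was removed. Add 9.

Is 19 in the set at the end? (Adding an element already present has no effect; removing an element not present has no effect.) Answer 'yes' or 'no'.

Tracking the set through each operation:
Start: {14, 9, l, m}
Event 1 (remove b): not present, no change. Set: {14, 9, l, m}
Event 2 (remove 14): removed. Set: {9, l, m}
Event 3 (remove 9): removed. Set: {l, m}
Event 4 (remove l): removed. Set: {m}
Event 5 (remove m): removed. Set: {}
Event 6 (remove 3): not present, no change. Set: {}
Event 7 (remove b): not present, no change. Set: {}
Event 8 (add 9): added. Set: {9}

Final set: {9} (size 1)
19 is NOT in the final set.

Answer: no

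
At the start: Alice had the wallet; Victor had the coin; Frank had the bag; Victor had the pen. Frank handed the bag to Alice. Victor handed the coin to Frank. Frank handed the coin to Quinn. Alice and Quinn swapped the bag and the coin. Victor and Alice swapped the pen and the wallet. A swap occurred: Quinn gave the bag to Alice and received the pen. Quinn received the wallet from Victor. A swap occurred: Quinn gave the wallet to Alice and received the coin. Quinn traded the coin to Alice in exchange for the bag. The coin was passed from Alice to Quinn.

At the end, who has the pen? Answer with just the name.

Answer: Quinn

Derivation:
Tracking all object holders:
Start: wallet:Alice, coin:Victor, bag:Frank, pen:Victor
Event 1 (give bag: Frank -> Alice). State: wallet:Alice, coin:Victor, bag:Alice, pen:Victor
Event 2 (give coin: Victor -> Frank). State: wallet:Alice, coin:Frank, bag:Alice, pen:Victor
Event 3 (give coin: Frank -> Quinn). State: wallet:Alice, coin:Quinn, bag:Alice, pen:Victor
Event 4 (swap bag<->coin: now bag:Quinn, coin:Alice). State: wallet:Alice, coin:Alice, bag:Quinn, pen:Victor
Event 5 (swap pen<->wallet: now pen:Alice, wallet:Victor). State: wallet:Victor, coin:Alice, bag:Quinn, pen:Alice
Event 6 (swap bag<->pen: now bag:Alice, pen:Quinn). State: wallet:Victor, coin:Alice, bag:Alice, pen:Quinn
Event 7 (give wallet: Victor -> Quinn). State: wallet:Quinn, coin:Alice, bag:Alice, pen:Quinn
Event 8 (swap wallet<->coin: now wallet:Alice, coin:Quinn). State: wallet:Alice, coin:Quinn, bag:Alice, pen:Quinn
Event 9 (swap coin<->bag: now coin:Alice, bag:Quinn). State: wallet:Alice, coin:Alice, bag:Quinn, pen:Quinn
Event 10 (give coin: Alice -> Quinn). State: wallet:Alice, coin:Quinn, bag:Quinn, pen:Quinn

Final state: wallet:Alice, coin:Quinn, bag:Quinn, pen:Quinn
The pen is held by Quinn.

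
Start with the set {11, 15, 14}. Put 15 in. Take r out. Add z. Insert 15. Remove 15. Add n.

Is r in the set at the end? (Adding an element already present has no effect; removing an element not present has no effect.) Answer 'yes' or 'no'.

Answer: no

Derivation:
Tracking the set through each operation:
Start: {11, 14, 15}
Event 1 (add 15): already present, no change. Set: {11, 14, 15}
Event 2 (remove r): not present, no change. Set: {11, 14, 15}
Event 3 (add z): added. Set: {11, 14, 15, z}
Event 4 (add 15): already present, no change. Set: {11, 14, 15, z}
Event 5 (remove 15): removed. Set: {11, 14, z}
Event 6 (add n): added. Set: {11, 14, n, z}

Final set: {11, 14, n, z} (size 4)
r is NOT in the final set.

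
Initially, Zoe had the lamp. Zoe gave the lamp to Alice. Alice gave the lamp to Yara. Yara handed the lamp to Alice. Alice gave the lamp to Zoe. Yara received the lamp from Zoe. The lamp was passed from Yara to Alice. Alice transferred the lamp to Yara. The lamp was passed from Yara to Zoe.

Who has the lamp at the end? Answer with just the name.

Tracking the lamp through each event:
Start: Zoe has the lamp.
After event 1: Alice has the lamp.
After event 2: Yara has the lamp.
After event 3: Alice has the lamp.
After event 4: Zoe has the lamp.
After event 5: Yara has the lamp.
After event 6: Alice has the lamp.
After event 7: Yara has the lamp.
After event 8: Zoe has the lamp.

Answer: Zoe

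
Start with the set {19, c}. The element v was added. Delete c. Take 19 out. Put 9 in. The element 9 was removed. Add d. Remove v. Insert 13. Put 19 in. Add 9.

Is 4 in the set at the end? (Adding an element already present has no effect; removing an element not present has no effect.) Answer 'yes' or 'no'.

Tracking the set through each operation:
Start: {19, c}
Event 1 (add v): added. Set: {19, c, v}
Event 2 (remove c): removed. Set: {19, v}
Event 3 (remove 19): removed. Set: {v}
Event 4 (add 9): added. Set: {9, v}
Event 5 (remove 9): removed. Set: {v}
Event 6 (add d): added. Set: {d, v}
Event 7 (remove v): removed. Set: {d}
Event 8 (add 13): added. Set: {13, d}
Event 9 (add 19): added. Set: {13, 19, d}
Event 10 (add 9): added. Set: {13, 19, 9, d}

Final set: {13, 19, 9, d} (size 4)
4 is NOT in the final set.

Answer: no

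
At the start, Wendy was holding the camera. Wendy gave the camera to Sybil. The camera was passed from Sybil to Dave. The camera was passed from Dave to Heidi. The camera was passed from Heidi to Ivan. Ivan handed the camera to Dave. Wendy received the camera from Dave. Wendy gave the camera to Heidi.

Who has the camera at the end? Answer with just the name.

Tracking the camera through each event:
Start: Wendy has the camera.
After event 1: Sybil has the camera.
After event 2: Dave has the camera.
After event 3: Heidi has the camera.
After event 4: Ivan has the camera.
After event 5: Dave has the camera.
After event 6: Wendy has the camera.
After event 7: Heidi has the camera.

Answer: Heidi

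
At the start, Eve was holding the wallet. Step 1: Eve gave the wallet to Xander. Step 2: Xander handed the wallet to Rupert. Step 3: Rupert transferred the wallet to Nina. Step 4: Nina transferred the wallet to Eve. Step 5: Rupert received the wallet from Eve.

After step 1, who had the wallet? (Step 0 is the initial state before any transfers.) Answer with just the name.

Tracking the wallet holder through step 1:
After step 0 (start): Eve
After step 1: Xander

At step 1, the holder is Xander.

Answer: Xander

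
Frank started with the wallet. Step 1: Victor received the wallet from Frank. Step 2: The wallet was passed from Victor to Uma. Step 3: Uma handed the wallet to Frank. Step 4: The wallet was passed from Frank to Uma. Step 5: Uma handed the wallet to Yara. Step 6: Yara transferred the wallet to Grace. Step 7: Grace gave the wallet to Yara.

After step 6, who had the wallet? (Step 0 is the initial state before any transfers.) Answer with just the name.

Answer: Grace

Derivation:
Tracking the wallet holder through step 6:
After step 0 (start): Frank
After step 1: Victor
After step 2: Uma
After step 3: Frank
After step 4: Uma
After step 5: Yara
After step 6: Grace

At step 6, the holder is Grace.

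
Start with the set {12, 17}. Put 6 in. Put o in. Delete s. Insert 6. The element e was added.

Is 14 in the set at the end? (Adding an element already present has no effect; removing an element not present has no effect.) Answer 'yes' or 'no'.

Answer: no

Derivation:
Tracking the set through each operation:
Start: {12, 17}
Event 1 (add 6): added. Set: {12, 17, 6}
Event 2 (add o): added. Set: {12, 17, 6, o}
Event 3 (remove s): not present, no change. Set: {12, 17, 6, o}
Event 4 (add 6): already present, no change. Set: {12, 17, 6, o}
Event 5 (add e): added. Set: {12, 17, 6, e, o}

Final set: {12, 17, 6, e, o} (size 5)
14 is NOT in the final set.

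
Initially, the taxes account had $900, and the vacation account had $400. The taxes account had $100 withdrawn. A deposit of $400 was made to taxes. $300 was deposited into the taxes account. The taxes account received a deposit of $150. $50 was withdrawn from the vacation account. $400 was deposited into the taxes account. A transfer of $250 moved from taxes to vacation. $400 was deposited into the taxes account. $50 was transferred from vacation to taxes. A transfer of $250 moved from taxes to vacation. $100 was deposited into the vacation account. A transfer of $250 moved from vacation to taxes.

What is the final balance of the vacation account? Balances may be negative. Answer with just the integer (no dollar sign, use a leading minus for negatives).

Tracking account balances step by step:
Start: taxes=900, vacation=400
Event 1 (withdraw 100 from taxes): taxes: 900 - 100 = 800. Balances: taxes=800, vacation=400
Event 2 (deposit 400 to taxes): taxes: 800 + 400 = 1200. Balances: taxes=1200, vacation=400
Event 3 (deposit 300 to taxes): taxes: 1200 + 300 = 1500. Balances: taxes=1500, vacation=400
Event 4 (deposit 150 to taxes): taxes: 1500 + 150 = 1650. Balances: taxes=1650, vacation=400
Event 5 (withdraw 50 from vacation): vacation: 400 - 50 = 350. Balances: taxes=1650, vacation=350
Event 6 (deposit 400 to taxes): taxes: 1650 + 400 = 2050. Balances: taxes=2050, vacation=350
Event 7 (transfer 250 taxes -> vacation): taxes: 2050 - 250 = 1800, vacation: 350 + 250 = 600. Balances: taxes=1800, vacation=600
Event 8 (deposit 400 to taxes): taxes: 1800 + 400 = 2200. Balances: taxes=2200, vacation=600
Event 9 (transfer 50 vacation -> taxes): vacation: 600 - 50 = 550, taxes: 2200 + 50 = 2250. Balances: taxes=2250, vacation=550
Event 10 (transfer 250 taxes -> vacation): taxes: 2250 - 250 = 2000, vacation: 550 + 250 = 800. Balances: taxes=2000, vacation=800
Event 11 (deposit 100 to vacation): vacation: 800 + 100 = 900. Balances: taxes=2000, vacation=900
Event 12 (transfer 250 vacation -> taxes): vacation: 900 - 250 = 650, taxes: 2000 + 250 = 2250. Balances: taxes=2250, vacation=650

Final balance of vacation: 650

Answer: 650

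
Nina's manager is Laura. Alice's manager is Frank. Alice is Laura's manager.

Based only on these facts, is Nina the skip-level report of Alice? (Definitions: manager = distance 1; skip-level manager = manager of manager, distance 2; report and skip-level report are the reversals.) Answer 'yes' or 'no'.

Answer: yes

Derivation:
Reconstructing the manager chain from the given facts:
  Frank -> Alice -> Laura -> Nina
(each arrow means 'manager of the next')
Positions in the chain (0 = top):
  position of Frank: 0
  position of Alice: 1
  position of Laura: 2
  position of Nina: 3

Nina is at position 3, Alice is at position 1; signed distance (j - i) = -2.
'skip-level report' requires j - i = -2. Actual distance is -2, so the relation HOLDS.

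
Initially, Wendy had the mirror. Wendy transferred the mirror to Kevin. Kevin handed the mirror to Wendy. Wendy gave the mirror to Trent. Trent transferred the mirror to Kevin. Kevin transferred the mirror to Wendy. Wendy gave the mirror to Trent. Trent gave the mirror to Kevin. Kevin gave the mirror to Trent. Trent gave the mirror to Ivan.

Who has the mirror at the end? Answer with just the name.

Tracking the mirror through each event:
Start: Wendy has the mirror.
After event 1: Kevin has the mirror.
After event 2: Wendy has the mirror.
After event 3: Trent has the mirror.
After event 4: Kevin has the mirror.
After event 5: Wendy has the mirror.
After event 6: Trent has the mirror.
After event 7: Kevin has the mirror.
After event 8: Trent has the mirror.
After event 9: Ivan has the mirror.

Answer: Ivan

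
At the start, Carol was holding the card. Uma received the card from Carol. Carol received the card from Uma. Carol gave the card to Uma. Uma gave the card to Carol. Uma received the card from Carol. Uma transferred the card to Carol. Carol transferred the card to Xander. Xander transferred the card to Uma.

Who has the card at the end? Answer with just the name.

Tracking the card through each event:
Start: Carol has the card.
After event 1: Uma has the card.
After event 2: Carol has the card.
After event 3: Uma has the card.
After event 4: Carol has the card.
After event 5: Uma has the card.
After event 6: Carol has the card.
After event 7: Xander has the card.
After event 8: Uma has the card.

Answer: Uma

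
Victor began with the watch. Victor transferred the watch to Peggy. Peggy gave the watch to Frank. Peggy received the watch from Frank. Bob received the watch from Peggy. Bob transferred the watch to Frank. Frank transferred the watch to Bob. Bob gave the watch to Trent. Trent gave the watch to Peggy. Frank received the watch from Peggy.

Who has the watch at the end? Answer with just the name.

Answer: Frank

Derivation:
Tracking the watch through each event:
Start: Victor has the watch.
After event 1: Peggy has the watch.
After event 2: Frank has the watch.
After event 3: Peggy has the watch.
After event 4: Bob has the watch.
After event 5: Frank has the watch.
After event 6: Bob has the watch.
After event 7: Trent has the watch.
After event 8: Peggy has the watch.
After event 9: Frank has the watch.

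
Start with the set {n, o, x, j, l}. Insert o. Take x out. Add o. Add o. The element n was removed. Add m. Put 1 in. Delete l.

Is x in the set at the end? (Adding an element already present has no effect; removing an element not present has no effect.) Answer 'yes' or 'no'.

Answer: no

Derivation:
Tracking the set through each operation:
Start: {j, l, n, o, x}
Event 1 (add o): already present, no change. Set: {j, l, n, o, x}
Event 2 (remove x): removed. Set: {j, l, n, o}
Event 3 (add o): already present, no change. Set: {j, l, n, o}
Event 4 (add o): already present, no change. Set: {j, l, n, o}
Event 5 (remove n): removed. Set: {j, l, o}
Event 6 (add m): added. Set: {j, l, m, o}
Event 7 (add 1): added. Set: {1, j, l, m, o}
Event 8 (remove l): removed. Set: {1, j, m, o}

Final set: {1, j, m, o} (size 4)
x is NOT in the final set.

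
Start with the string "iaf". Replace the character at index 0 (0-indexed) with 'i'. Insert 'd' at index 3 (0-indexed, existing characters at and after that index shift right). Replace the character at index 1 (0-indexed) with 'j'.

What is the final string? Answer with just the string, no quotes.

Answer: ijfd

Derivation:
Applying each edit step by step:
Start: "iaf"
Op 1 (replace idx 0: 'i' -> 'i'): "iaf" -> "iaf"
Op 2 (insert 'd' at idx 3): "iaf" -> "iafd"
Op 3 (replace idx 1: 'a' -> 'j'): "iafd" -> "ijfd"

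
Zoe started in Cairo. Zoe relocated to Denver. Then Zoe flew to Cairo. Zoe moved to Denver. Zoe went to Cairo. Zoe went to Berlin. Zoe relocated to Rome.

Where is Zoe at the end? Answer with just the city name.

Tracking Zoe's location:
Start: Zoe is in Cairo.
After move 1: Cairo -> Denver. Zoe is in Denver.
After move 2: Denver -> Cairo. Zoe is in Cairo.
After move 3: Cairo -> Denver. Zoe is in Denver.
After move 4: Denver -> Cairo. Zoe is in Cairo.
After move 5: Cairo -> Berlin. Zoe is in Berlin.
After move 6: Berlin -> Rome. Zoe is in Rome.

Answer: Rome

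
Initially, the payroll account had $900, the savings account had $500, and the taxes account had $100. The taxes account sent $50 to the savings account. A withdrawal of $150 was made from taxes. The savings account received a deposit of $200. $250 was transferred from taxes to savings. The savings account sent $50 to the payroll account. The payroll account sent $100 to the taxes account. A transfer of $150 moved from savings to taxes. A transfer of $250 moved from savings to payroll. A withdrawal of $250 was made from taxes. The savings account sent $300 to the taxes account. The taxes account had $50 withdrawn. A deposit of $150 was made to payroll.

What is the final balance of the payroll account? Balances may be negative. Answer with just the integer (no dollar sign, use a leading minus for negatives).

Tracking account balances step by step:
Start: payroll=900, savings=500, taxes=100
Event 1 (transfer 50 taxes -> savings): taxes: 100 - 50 = 50, savings: 500 + 50 = 550. Balances: payroll=900, savings=550, taxes=50
Event 2 (withdraw 150 from taxes): taxes: 50 - 150 = -100. Balances: payroll=900, savings=550, taxes=-100
Event 3 (deposit 200 to savings): savings: 550 + 200 = 750. Balances: payroll=900, savings=750, taxes=-100
Event 4 (transfer 250 taxes -> savings): taxes: -100 - 250 = -350, savings: 750 + 250 = 1000. Balances: payroll=900, savings=1000, taxes=-350
Event 5 (transfer 50 savings -> payroll): savings: 1000 - 50 = 950, payroll: 900 + 50 = 950. Balances: payroll=950, savings=950, taxes=-350
Event 6 (transfer 100 payroll -> taxes): payroll: 950 - 100 = 850, taxes: -350 + 100 = -250. Balances: payroll=850, savings=950, taxes=-250
Event 7 (transfer 150 savings -> taxes): savings: 950 - 150 = 800, taxes: -250 + 150 = -100. Balances: payroll=850, savings=800, taxes=-100
Event 8 (transfer 250 savings -> payroll): savings: 800 - 250 = 550, payroll: 850 + 250 = 1100. Balances: payroll=1100, savings=550, taxes=-100
Event 9 (withdraw 250 from taxes): taxes: -100 - 250 = -350. Balances: payroll=1100, savings=550, taxes=-350
Event 10 (transfer 300 savings -> taxes): savings: 550 - 300 = 250, taxes: -350 + 300 = -50. Balances: payroll=1100, savings=250, taxes=-50
Event 11 (withdraw 50 from taxes): taxes: -50 - 50 = -100. Balances: payroll=1100, savings=250, taxes=-100
Event 12 (deposit 150 to payroll): payroll: 1100 + 150 = 1250. Balances: payroll=1250, savings=250, taxes=-100

Final balance of payroll: 1250

Answer: 1250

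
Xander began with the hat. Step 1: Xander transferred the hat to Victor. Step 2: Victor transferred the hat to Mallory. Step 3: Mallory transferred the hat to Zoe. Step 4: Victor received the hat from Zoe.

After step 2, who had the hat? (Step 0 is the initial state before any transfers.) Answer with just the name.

Answer: Mallory

Derivation:
Tracking the hat holder through step 2:
After step 0 (start): Xander
After step 1: Victor
After step 2: Mallory

At step 2, the holder is Mallory.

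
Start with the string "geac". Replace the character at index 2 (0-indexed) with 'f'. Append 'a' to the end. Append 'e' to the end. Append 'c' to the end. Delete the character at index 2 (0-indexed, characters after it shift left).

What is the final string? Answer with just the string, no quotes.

Applying each edit step by step:
Start: "geac"
Op 1 (replace idx 2: 'a' -> 'f'): "geac" -> "gefc"
Op 2 (append 'a'): "gefc" -> "gefca"
Op 3 (append 'e'): "gefca" -> "gefcae"
Op 4 (append 'c'): "gefcae" -> "gefcaec"
Op 5 (delete idx 2 = 'f'): "gefcaec" -> "gecaec"

Answer: gecaec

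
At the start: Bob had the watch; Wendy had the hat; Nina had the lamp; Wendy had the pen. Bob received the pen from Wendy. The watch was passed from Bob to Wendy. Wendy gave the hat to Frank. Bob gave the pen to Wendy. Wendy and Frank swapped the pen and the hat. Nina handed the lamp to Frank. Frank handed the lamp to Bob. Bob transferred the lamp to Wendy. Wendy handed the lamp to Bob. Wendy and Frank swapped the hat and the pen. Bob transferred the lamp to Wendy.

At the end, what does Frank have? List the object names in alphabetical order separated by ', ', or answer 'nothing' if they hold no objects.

Tracking all object holders:
Start: watch:Bob, hat:Wendy, lamp:Nina, pen:Wendy
Event 1 (give pen: Wendy -> Bob). State: watch:Bob, hat:Wendy, lamp:Nina, pen:Bob
Event 2 (give watch: Bob -> Wendy). State: watch:Wendy, hat:Wendy, lamp:Nina, pen:Bob
Event 3 (give hat: Wendy -> Frank). State: watch:Wendy, hat:Frank, lamp:Nina, pen:Bob
Event 4 (give pen: Bob -> Wendy). State: watch:Wendy, hat:Frank, lamp:Nina, pen:Wendy
Event 5 (swap pen<->hat: now pen:Frank, hat:Wendy). State: watch:Wendy, hat:Wendy, lamp:Nina, pen:Frank
Event 6 (give lamp: Nina -> Frank). State: watch:Wendy, hat:Wendy, lamp:Frank, pen:Frank
Event 7 (give lamp: Frank -> Bob). State: watch:Wendy, hat:Wendy, lamp:Bob, pen:Frank
Event 8 (give lamp: Bob -> Wendy). State: watch:Wendy, hat:Wendy, lamp:Wendy, pen:Frank
Event 9 (give lamp: Wendy -> Bob). State: watch:Wendy, hat:Wendy, lamp:Bob, pen:Frank
Event 10 (swap hat<->pen: now hat:Frank, pen:Wendy). State: watch:Wendy, hat:Frank, lamp:Bob, pen:Wendy
Event 11 (give lamp: Bob -> Wendy). State: watch:Wendy, hat:Frank, lamp:Wendy, pen:Wendy

Final state: watch:Wendy, hat:Frank, lamp:Wendy, pen:Wendy
Frank holds: hat.

Answer: hat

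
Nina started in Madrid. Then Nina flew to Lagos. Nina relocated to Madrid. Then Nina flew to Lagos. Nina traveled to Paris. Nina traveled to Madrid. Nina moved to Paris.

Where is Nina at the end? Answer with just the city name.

Tracking Nina's location:
Start: Nina is in Madrid.
After move 1: Madrid -> Lagos. Nina is in Lagos.
After move 2: Lagos -> Madrid. Nina is in Madrid.
After move 3: Madrid -> Lagos. Nina is in Lagos.
After move 4: Lagos -> Paris. Nina is in Paris.
After move 5: Paris -> Madrid. Nina is in Madrid.
After move 6: Madrid -> Paris. Nina is in Paris.

Answer: Paris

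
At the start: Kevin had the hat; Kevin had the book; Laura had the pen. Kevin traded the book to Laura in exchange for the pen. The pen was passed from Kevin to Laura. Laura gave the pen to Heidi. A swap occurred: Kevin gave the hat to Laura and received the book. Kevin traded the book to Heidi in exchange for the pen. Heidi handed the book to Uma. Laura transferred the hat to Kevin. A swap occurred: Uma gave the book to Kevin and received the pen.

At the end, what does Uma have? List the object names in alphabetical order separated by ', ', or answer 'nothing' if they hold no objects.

Answer: pen

Derivation:
Tracking all object holders:
Start: hat:Kevin, book:Kevin, pen:Laura
Event 1 (swap book<->pen: now book:Laura, pen:Kevin). State: hat:Kevin, book:Laura, pen:Kevin
Event 2 (give pen: Kevin -> Laura). State: hat:Kevin, book:Laura, pen:Laura
Event 3 (give pen: Laura -> Heidi). State: hat:Kevin, book:Laura, pen:Heidi
Event 4 (swap hat<->book: now hat:Laura, book:Kevin). State: hat:Laura, book:Kevin, pen:Heidi
Event 5 (swap book<->pen: now book:Heidi, pen:Kevin). State: hat:Laura, book:Heidi, pen:Kevin
Event 6 (give book: Heidi -> Uma). State: hat:Laura, book:Uma, pen:Kevin
Event 7 (give hat: Laura -> Kevin). State: hat:Kevin, book:Uma, pen:Kevin
Event 8 (swap book<->pen: now book:Kevin, pen:Uma). State: hat:Kevin, book:Kevin, pen:Uma

Final state: hat:Kevin, book:Kevin, pen:Uma
Uma holds: pen.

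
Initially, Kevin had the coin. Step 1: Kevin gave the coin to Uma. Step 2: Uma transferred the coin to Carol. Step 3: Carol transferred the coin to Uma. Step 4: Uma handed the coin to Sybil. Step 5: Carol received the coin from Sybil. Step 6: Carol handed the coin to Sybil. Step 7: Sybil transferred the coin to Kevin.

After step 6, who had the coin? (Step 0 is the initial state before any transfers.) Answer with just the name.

Answer: Sybil

Derivation:
Tracking the coin holder through step 6:
After step 0 (start): Kevin
After step 1: Uma
After step 2: Carol
After step 3: Uma
After step 4: Sybil
After step 5: Carol
After step 6: Sybil

At step 6, the holder is Sybil.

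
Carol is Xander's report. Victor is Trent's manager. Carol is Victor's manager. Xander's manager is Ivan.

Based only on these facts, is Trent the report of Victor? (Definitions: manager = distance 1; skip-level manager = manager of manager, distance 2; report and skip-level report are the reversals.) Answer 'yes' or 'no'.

Answer: yes

Derivation:
Reconstructing the manager chain from the given facts:
  Ivan -> Xander -> Carol -> Victor -> Trent
(each arrow means 'manager of the next')
Positions in the chain (0 = top):
  position of Ivan: 0
  position of Xander: 1
  position of Carol: 2
  position of Victor: 3
  position of Trent: 4

Trent is at position 4, Victor is at position 3; signed distance (j - i) = -1.
'report' requires j - i = -1. Actual distance is -1, so the relation HOLDS.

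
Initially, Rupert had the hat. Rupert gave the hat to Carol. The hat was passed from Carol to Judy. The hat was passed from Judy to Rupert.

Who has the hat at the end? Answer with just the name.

Answer: Rupert

Derivation:
Tracking the hat through each event:
Start: Rupert has the hat.
After event 1: Carol has the hat.
After event 2: Judy has the hat.
After event 3: Rupert has the hat.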